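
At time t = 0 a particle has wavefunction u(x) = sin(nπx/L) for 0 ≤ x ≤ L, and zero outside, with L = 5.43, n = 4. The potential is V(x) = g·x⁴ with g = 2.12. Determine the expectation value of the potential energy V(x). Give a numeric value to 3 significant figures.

⟨V⟩ = ∫ V(x)·|u|² dx / ∫|u|² dx.
With sin²θ = (1 − cos2θ)/2 on 0 ≤ x ≤ L: ∫sin²(nπx/L) dx = L/2, ∫x·sin²(nπx/L) dx = L²/4, ∫x²·sin²(nπx/L) dx = L³·(1/6 − 1/(4n²π²)); higher powers xᵏ the same way, integrating xᵏ·cos(2nπx/L) by parts.
State is unnormalized: ∫|u|² dx = 2.7150, and ∫u*·V(x)·u dx = 969.39, so ⟨V⟩ = 969.39 / 2.7150.
⟨V⟩ = 357.05.

357.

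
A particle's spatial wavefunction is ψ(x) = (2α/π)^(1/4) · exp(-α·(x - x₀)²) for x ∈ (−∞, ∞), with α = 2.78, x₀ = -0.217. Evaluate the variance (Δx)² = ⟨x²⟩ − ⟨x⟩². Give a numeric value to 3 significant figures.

Compute ⟨x⟩ and ⟨x²⟩ separately, then (Δx)² = ⟨x²⟩ − ⟨x⟩².
Gaussian moments (u = x − x₀): ∫u^(2j)·e^(−2αu²) du = (2j−1)!!/(4α)^j · √(π/(2α)), odd powers integrate to 0; here √(π/(2α)) = 0.75169.
⟨x⟩ = -0.21700 and ⟨x²⟩ = 0.13702.
(Δx)² = 0.13702 − (-0.21700)² = 0.089928.

0.0899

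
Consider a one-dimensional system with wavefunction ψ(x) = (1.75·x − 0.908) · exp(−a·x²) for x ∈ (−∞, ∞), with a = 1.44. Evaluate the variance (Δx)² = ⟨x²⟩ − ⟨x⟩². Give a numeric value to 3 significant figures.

0.144

Compute ⟨x⟩ and ⟨x²⟩ separately, then (Δx)² = ⟨x²⟩ − ⟨x⟩².
Expand each integrand as polynomial × e^(−2ax²) and use ∫x^(2j)·e^(−2ax²) dx = (2j−1)!!/(4a)^j · √(π/(2a)), odd powers → 0; here √(π/(2a)) = 1.0444.
Normalization: ∫|ψ|² dx = 1.4164.
⟨x⟩ = -0.40684 and ⟨x²⟩ = 0.30974.
(Δx)² = 0.30974 − (-0.40684)² = 0.14422.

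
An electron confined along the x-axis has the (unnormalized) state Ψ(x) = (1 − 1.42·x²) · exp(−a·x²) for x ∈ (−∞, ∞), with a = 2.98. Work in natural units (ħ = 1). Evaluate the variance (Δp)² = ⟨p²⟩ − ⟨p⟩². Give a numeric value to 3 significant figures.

Compute ⟨p⟩ and ⟨p²⟩ separately; (Δp)² = ⟨p²⟩ − ⟨p⟩².
Expand each integrand as polynomial × e^(−2ax²) and use ∫x^(2j)·e^(−2ax²) dx = (2j−1)!!/(4a)^j · √(π/(2a)), odd powers → 0; here √(π/(2a)) = 0.72603. Differentiate with the product rule, d/dx e^(−ax²) = −2ax·e^(−ax²).
Normalization: ∫|Ψ|² dx = 0.58396.
⟨p⟩ = 0.0000 and ⟨p²⟩ = 4.9558.
(Δp)² = 4.9558 − (0.0000)² = 4.9558.

4.96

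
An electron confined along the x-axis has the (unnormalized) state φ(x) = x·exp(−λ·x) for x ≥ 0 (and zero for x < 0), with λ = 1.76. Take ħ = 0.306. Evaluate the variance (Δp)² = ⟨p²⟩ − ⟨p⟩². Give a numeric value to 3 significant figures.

Compute ⟨p⟩ and ⟨p²⟩ separately; (Δp)² = ⟨p²⟩ − ⟨p⟩².
Differentiate x·exp(−λ·x) with the product rule; every integrand then reduces to terms xʲ·e^(−2λx) on [0, ∞), with ∫₀^∞ xʲ·e^(−2λx) dx = j!/(2λ)^(j+1).
Normalization: ∫|φ|² dx = 0.045857.
⟨p⟩ = 0.0000 and ⟨p²⟩ = 0.29005.
(Δp)² = 0.29005 − (0.0000)² = 0.29005.

0.290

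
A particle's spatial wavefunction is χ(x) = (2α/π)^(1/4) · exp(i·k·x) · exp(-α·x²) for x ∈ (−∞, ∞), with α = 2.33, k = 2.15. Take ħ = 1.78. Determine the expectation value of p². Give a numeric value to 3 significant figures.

22.0

p² χ = −ħ² d²χ/dx²; ⟨p²⟩ = −ħ² ∫ χ*·χ'' dx.
Gaussian moments: ∫x^(2j)·e^(−2αx²) dx = (2j−1)!!/(4α)^j · √(π/(2α)), odd powers integrate to 0; here √(π/(2α)) = 0.82107. Derivatives: χ′ = (ik − 2αx)·χ, χ″ = ((ik − 2αx)² − 2α)·χ; the odd-in-x pieces drop out.
⟨p²⟩ = 22.028.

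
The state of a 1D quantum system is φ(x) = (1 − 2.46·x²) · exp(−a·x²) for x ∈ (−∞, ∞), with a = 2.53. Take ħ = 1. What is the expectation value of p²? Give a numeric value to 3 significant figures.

p² φ = −ħ² d²φ/dx²; ⟨p²⟩ = −ħ² ∫ φ*·φ'' dx / ∫|φ|² dx.
Expand each integrand as polynomial × e^(−2ax²) and use ∫x^(2j)·e^(−2ax²) dx = (2j−1)!!/(4a)^j · √(π/(2a)), odd powers → 0; here √(π/(2a)) = 0.78795. Differentiate with the product rule, d/dx e^(−ax²) = −2ax·e^(−ax²).
State is unnormalized: ∫|φ|² dx = 0.54456, and ∫φ*·(−ħ² φ'') dx = 3.7873, so ⟨p²⟩ = 3.7873 / 0.54456.
⟨p²⟩ = 6.9548.

6.95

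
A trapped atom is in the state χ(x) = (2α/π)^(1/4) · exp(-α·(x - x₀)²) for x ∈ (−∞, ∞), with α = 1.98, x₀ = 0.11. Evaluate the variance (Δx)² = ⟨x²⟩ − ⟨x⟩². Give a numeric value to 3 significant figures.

0.126

Compute ⟨x⟩ and ⟨x²⟩ separately, then (Δx)² = ⟨x²⟩ − ⟨x⟩².
Gaussian moments (u = x − x₀): ∫u^(2j)·e^(−2αu²) du = (2j−1)!!/(4α)^j · √(π/(2α)), odd powers integrate to 0; here √(π/(2α)) = 0.89069.
⟨x⟩ = 0.11000 and ⟨x²⟩ = 0.13836.
(Δx)² = 0.13836 − (0.11000)² = 0.12626.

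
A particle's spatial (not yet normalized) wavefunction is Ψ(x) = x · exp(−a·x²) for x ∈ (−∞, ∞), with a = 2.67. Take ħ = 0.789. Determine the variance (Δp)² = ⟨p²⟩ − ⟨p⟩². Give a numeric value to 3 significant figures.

Compute ⟨p⟩ and ⟨p²⟩ separately; (Δp)² = ⟨p²⟩ − ⟨p⟩².
Expand each integrand as polynomial × e^(−2ax²) and use ∫x^(2j)·e^(−2ax²) dx = (2j−1)!!/(4a)^j · √(π/(2a)), odd powers → 0; here √(π/(2a)) = 0.76702. Differentiate with the product rule, d/dx e^(−ax²) = −2ax·e^(−ax²).
Normalization: ∫|Ψ|² dx = 0.071818.
⟨p⟩ = 0.0000 and ⟨p²⟩ = 4.9864.
(Δp)² = 4.9864 − (0.0000)² = 4.9864.

4.99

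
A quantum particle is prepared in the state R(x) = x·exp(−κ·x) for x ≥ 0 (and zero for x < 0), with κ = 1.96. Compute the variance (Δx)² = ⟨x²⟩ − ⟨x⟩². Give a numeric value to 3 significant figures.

Compute ⟨x⟩ and ⟨x²⟩ separately, then (Δx)² = ⟨x²⟩ − ⟨x⟩².
Every integrand reduces to terms xʲ·e^(−2κx) on [0, ∞); use ∫₀^∞ xʲ·e^(−2κx) dx = j!/(2κ)^(j+1).
Normalization: ∫|R|² dx = 0.033203.
⟨x⟩ = 0.76531 and ⟨x²⟩ = 0.78092.
(Δx)² = 0.78092 − (0.76531)² = 0.19523.

0.195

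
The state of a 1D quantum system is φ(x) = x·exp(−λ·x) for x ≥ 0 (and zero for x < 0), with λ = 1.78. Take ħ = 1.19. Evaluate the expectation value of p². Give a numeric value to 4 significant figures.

p² φ = −ħ² d²φ/dx²; ⟨p²⟩ = −ħ² ∫ φ*·φ'' dx / ∫|φ|² dx.
Differentiate x·exp(−λ·x) with the product rule; every integrand then reduces to terms xʲ·e^(−2λx) on [0, ∞), with ∫₀^∞ xʲ·e^(−2λx) dx = j!/(2λ)^(j+1).
State is unnormalized: ∫|φ|² dx = 0.044328, and ∫φ*·(−ħ² φ'') dx = 0.19889, so ⟨p²⟩ = 0.19889 / 0.044328.
⟨p²⟩ = 4.4868.

4.487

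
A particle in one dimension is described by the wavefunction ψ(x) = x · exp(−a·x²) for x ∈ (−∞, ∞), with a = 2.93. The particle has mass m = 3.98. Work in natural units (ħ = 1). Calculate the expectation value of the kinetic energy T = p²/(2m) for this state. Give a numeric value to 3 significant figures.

1.10

T = −(ħ²/2m) d²/dx², so ⟨T⟩ = −(ħ²/2m) ∫ ψ*·ψ'' dx / ∫|ψ|² dx; with m = 3.98.
Expand each integrand as polynomial × e^(−2ax²) and use ∫x^(2j)·e^(−2ax²) dx = (2j−1)!!/(4a)^j · √(π/(2a)), odd powers → 0; here √(π/(2a)) = 0.73219. Differentiate with the product rule, d/dx e^(−ax²) = −2ax·e^(−ax²).
State is unnormalized: ∫|ψ|² dx = 0.062474, and ∫ψ*·(−ħ²/2m · ψ'') dx = 0.068988, so ⟨T⟩ = 0.068988 / 0.062474.
⟨T⟩ = 1.1043.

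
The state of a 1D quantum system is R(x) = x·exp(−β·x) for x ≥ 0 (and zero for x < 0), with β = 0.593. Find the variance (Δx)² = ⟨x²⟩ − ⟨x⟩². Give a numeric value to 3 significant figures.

Compute ⟨x⟩ and ⟨x²⟩ separately, then (Δx)² = ⟨x²⟩ − ⟨x⟩².
Every integrand reduces to terms xʲ·e^(−2βx) on [0, ∞); use ∫₀^∞ xʲ·e^(−2βx) dx = j!/(2β)^(j+1).
Normalization: ∫|R|² dx = 1.1989.
⟨x⟩ = 2.5295 and ⟨x²⟩ = 8.5312.
(Δx)² = 8.5312 − (2.5295)² = 2.1328.

2.13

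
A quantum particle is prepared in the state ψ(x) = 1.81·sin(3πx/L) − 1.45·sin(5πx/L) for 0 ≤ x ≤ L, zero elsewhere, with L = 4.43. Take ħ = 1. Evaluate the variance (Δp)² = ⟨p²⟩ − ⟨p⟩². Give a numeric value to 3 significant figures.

7.67

Compute ⟨p⟩ and ⟨p²⟩ separately; (Δp)² = ⟨p²⟩ − ⟨p⟩².
d²/dx² sin(jπx/L) = −(jπ/L)²·sin(jπx/L); on 0 ≤ x ≤ L, ∫sin²(jπx/L) dx = L/2 and ∫sin(jπx/L)·sin(lπx/L) dx = 0 for j ≠ l, so only diagonal terms survive in ∫|ψ|² and ∫ψ·ψ″; ∫ψ·ψ′ dx = [ψ²/2] between the walls = 0.
Normalization: ∫|ψ|² dx = 11.914.
⟨p⟩ = 0.0000 and ⟨p²⟩ = 7.6716.
(Δp)² = 7.6716 − (0.0000)² = 7.6716.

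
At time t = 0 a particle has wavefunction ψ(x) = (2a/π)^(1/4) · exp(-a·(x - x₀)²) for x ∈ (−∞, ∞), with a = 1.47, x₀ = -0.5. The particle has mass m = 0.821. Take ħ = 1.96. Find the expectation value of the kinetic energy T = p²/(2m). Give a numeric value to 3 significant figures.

T = −(ħ²/2m) d²/dx², so ⟨T⟩ = −(ħ²/2m) ∫ ψ*·ψ'' dx; with m = 0.821.
Gaussian moments (u = x − x₀): ∫u^(2j)·e^(−2au²) du = (2j−1)!!/(4a)^j · √(π/(2a)), odd powers integrate to 0; here √(π/(2a)) = 1.0337. Derivatives: d/dx e^(−au²) = −2au·e^(−au²), d²/dx² e^(−au²) = (4a²u² − 2a)·e^(−au²).
⟨T⟩ = 3.4392.

3.44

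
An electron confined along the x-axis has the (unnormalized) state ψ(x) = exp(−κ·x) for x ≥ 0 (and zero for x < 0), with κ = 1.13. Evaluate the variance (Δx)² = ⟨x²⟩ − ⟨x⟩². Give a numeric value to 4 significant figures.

Compute ⟨x⟩ and ⟨x²⟩ separately, then (Δx)² = ⟨x²⟩ − ⟨x⟩².
Every integrand reduces to terms xʲ·e^(−2κx) on [0, ∞); use ∫₀^∞ xʲ·e^(−2κx) dx = j!/(2κ)^(j+1).
Normalization: ∫|ψ|² dx = 0.44248.
⟨x⟩ = 0.44248 and ⟨x²⟩ = 0.39157.
(Δx)² = 0.39157 − (0.44248)² = 0.19579.

0.1958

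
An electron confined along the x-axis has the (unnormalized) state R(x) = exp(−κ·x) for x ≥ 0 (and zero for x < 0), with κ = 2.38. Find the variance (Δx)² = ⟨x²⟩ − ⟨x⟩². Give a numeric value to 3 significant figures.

0.0441

Compute ⟨x⟩ and ⟨x²⟩ separately, then (Δx)² = ⟨x²⟩ − ⟨x⟩².
Every integrand reduces to terms xʲ·e^(−2κx) on [0, ∞); use ∫₀^∞ xʲ·e^(−2κx) dx = j!/(2κ)^(j+1).
Normalization: ∫|R|² dx = 0.21008.
⟨x⟩ = 0.21008 and ⟨x²⟩ = 0.088271.
(Δx)² = 0.088271 − (0.21008)² = 0.044135.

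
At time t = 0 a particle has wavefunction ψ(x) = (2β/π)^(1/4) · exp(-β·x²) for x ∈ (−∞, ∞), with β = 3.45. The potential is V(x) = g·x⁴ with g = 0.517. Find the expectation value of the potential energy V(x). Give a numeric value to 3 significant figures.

⟨V⟩ = ∫ V(x)·|ψ|² dx.
Gaussian moments: ∫x^(2j)·e^(−2βx²) dx = (2j−1)!!/(4β)^j · √(π/(2β)), odd powers integrate to 0; here √(π/(2β)) = 0.67476.
⟨V⟩ = 0.0081443.

0.00814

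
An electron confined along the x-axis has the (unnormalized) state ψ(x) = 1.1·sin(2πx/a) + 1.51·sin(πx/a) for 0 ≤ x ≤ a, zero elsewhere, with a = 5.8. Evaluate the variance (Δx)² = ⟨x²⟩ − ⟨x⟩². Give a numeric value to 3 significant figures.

Compute ⟨x⟩ and ⟨x²⟩ separately, then (Δx)² = ⟨x²⟩ − ⟨x⟩².
On 0 ≤ x ≤ a (j ≠ l): ∫sin²(jπx/a) dx = a/2, ∫sin(jπx/a)·sin(lπx/a) dx = 0; diagonal moments ∫x·sin²(jπx/a) dx = a²/4, ∫x²·sin²(jπx/a) dx = a³·(1/6 − 1/(4j²π²)); cross terms ∫x·sin(jπx/a)·sin(lπx/a) dx = 0 for j + l even and −4jla²/(π²(j² − l²)²) for j + l odd, ∫x²·sin(jπx/a)·sin(lπx/a) dx = (−1)^(j+l)·4jla³/(π²(j² − l²)²); higher powers the same way via product-to-sum and parts.
Normalization: ∫|ψ|² dx = 10.121.
⟨x⟩ = 1.9056 and ⟨x²⟩ = 4.1846.
(Δx)² = 4.1846 − (1.9056)² = 0.55338.

0.553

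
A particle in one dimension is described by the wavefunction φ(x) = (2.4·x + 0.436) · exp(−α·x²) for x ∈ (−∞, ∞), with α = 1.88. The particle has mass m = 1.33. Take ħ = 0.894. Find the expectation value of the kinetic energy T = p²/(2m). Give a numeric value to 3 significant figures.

T = −(ħ²/2m) d²/dx², so ⟨T⟩ = −(ħ²/2m) ∫ φ*·φ'' dx / ∫|φ|² dx; with m = 1.33.
Expand each integrand as polynomial × e^(−2αx²) and use ∫x^(2j)·e^(−2αx²) dx = (2j−1)!!/(4α)^j · √(π/(2α)), odd powers → 0; here √(π/(2α)) = 0.91407. Differentiate with the product rule, d/dx e^(−αx²) = −2αx·e^(−αx²).
State is unnormalized: ∫|φ|² dx = 0.87390, and ∫φ*·(−ħ²/2m · φ'') dx = 1.2846, so ⟨T⟩ = 1.2846 / 0.87390.
⟨T⟩ = 1.4700.

1.47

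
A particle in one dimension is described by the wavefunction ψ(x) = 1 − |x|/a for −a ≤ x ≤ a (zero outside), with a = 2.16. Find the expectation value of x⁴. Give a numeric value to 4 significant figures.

0.6219

⟨x⁴⟩ = ∫ x⁴·|ψ|² dx / ∫|ψ|² dx (integrals over the domain).
ψ is even, so ∫ over [−a, a] = 2∫₀ᵃ with ψ = 1 − x/a there: ∫₀ᵃ (1 − x/a)² dx = a/3, ∫₀ᵃ x²(1 − x/a)² dx = a³/30, ∫₀ᵃ x⁴(1 − x/a)² dx = a⁵/105.
State is unnormalized: ∫|ψ|² dx = 1.4400, and ∫ψ*·x⁴·ψ dx = 0.89559, so ⟨x⁴⟩ = 0.89559 / 1.4400.
⟨x⁴⟩ = 0.62194.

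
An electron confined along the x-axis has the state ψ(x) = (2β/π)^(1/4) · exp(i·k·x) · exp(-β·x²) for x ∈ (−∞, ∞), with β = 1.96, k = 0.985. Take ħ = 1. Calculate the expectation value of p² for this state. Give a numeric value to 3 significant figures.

2.93

p² ψ = −ħ² d²ψ/dx²; ⟨p²⟩ = −ħ² ∫ ψ*·ψ'' dx.
Gaussian moments: ∫x^(2j)·e^(−2βx²) dx = (2j−1)!!/(4β)^j · √(π/(2β)), odd powers integrate to 0; here √(π/(2β)) = 0.89522. Derivatives: ψ′ = (ik − 2βx)·ψ, ψ″ = ((ik − 2βx)² − 2β)·ψ; the odd-in-x pieces drop out.
⟨p²⟩ = 2.9302.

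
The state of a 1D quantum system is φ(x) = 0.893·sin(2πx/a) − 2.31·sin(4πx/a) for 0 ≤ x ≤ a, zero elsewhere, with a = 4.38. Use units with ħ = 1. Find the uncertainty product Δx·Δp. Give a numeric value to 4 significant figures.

Δx = √(⟨x²⟩−⟨x⟩²), Δp = √(⟨p²⟩−⟨p⟩²).
On 0 ≤ x ≤ a (j ≠ l): ∫sin²(jπx/a) dx = a/2, ∫sin(jπx/a)·sin(lπx/a) dx = 0; diagonal moments ∫x·sin²(jπx/a) dx = a²/4, ∫x²·sin²(jπx/a) dx = a³·(1/6 − 1/(4j²π²)); cross terms ∫x·sin(jπx/a)·sin(lπx/a) dx = 0 for j + l even and −4jla²/(π²(j² − l²)²) for j + l odd, ∫x²·sin(jπx/a)·sin(lπx/a) dx = (−1)^(j+l)·4jla³/(π²(j² − l²)²); higher powers the same way via product-to-sum and parts. d²/dx² sin(jπx/a) = −(jπ/a)²·sin(jπx/a); on 0 ≤ x ≤ a, ∫sin²(jπx/a) dx = a/2 and ∫sin(jπx/a)·sin(lπx/a) dx = 0 for j ≠ l, so only diagonal terms survive in ∫|φ|² and ∫φ·φ″; ∫φ·φ′ dx = [φ²/2] between the walls = 0.
Normalization: ∫|φ|² dx = 13.432.
⟨x⟩ = 2.1900, ⟨x²⟩ = 5.7293 ⇒ Δx = 0.96601.
⟨p⟩ = 0.0000, ⟨p²⟩ = 7.4287 ⇒ Δp = 2.7256.
Δx·Δp = 2.6329.

2.633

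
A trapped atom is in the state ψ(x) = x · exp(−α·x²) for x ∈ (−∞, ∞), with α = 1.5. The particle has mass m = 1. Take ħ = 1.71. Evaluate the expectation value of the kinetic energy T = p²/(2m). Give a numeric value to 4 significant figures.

T = −(ħ²/2m) d²/dx², so ⟨T⟩ = −(ħ²/2m) ∫ ψ*·ψ'' dx / ∫|ψ|² dx; with m = 1.
Expand each integrand as polynomial × e^(−2αx²) and use ∫x^(2j)·e^(−2αx²) dx = (2j−1)!!/(4α)^j · √(π/(2α)), odd powers → 0; here √(π/(2α)) = 1.0233. Differentiate with the product rule, d/dx e^(−αx²) = −2αx·e^(−αx²).
State is unnormalized: ∫|ψ|² dx = 0.17055, and ∫ψ*·(−ħ²/2m · ψ'') dx = 1.1221, so ⟨T⟩ = 1.1221 / 0.17055.
⟨T⟩ = 6.5792.

6.579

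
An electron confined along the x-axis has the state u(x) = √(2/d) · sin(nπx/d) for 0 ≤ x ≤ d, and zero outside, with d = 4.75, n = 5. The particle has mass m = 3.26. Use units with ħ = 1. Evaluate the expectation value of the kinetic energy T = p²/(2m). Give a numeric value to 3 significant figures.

1.68

T = −(ħ²/2m) d²/dx², so ⟨T⟩ = −(ħ²/2m) ∫ u*·u'' dx; with m = 3.26.
d/dx sin(nπx/d) = (nπ/d)·cos(nπx/d) and d²/dx² sin(nπx/d) = −(nπ/d)²·sin(nπx/d); on 0 ≤ x ≤ d, ∫sin²(nπx/d) dx = d/2 and ∫sin(nπx/d)·cos(nπx/d) dx = 0.
⟨T⟩ = 1.6773.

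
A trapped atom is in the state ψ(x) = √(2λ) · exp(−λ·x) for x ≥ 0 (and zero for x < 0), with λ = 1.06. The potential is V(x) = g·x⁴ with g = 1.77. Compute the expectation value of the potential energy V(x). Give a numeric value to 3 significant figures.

⟨V⟩ = ∫ V(x)·|ψ|² dx.
Every integrand reduces to terms xʲ·e^(−2λx) on [0, ∞); use ∫₀^∞ xʲ·e^(−2λx) dx = j!/(2λ)^(j+1).
⟨V⟩ = 2.1030.

2.10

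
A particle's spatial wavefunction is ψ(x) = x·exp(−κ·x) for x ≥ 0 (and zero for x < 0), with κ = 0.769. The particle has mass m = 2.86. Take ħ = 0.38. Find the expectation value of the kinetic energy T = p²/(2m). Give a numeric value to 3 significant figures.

T = −(ħ²/2m) d²/dx², so ⟨T⟩ = −(ħ²/2m) ∫ ψ*·ψ'' dx / ∫|ψ|² dx; with m = 2.86.
Differentiate x·exp(−κ·x) with the product rule; every integrand then reduces to terms xʲ·e^(−2κx) on [0, ∞), with ∫₀^∞ xʲ·e^(−2κx) dx = j!/(2κ)^(j+1).
State is unnormalized: ∫|ψ|² dx = 0.54974, and ∫ψ*·(−ħ²/2m · ψ'') dx = 0.0082070, so ⟨T⟩ = 0.0082070 / 0.54974.
⟨T⟩ = 0.014929.

0.0149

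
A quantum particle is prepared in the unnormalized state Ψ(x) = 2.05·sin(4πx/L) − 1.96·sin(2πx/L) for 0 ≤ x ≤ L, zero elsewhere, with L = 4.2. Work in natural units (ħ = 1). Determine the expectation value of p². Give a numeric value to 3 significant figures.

5.75

p² Ψ = −ħ² d²Ψ/dx²; ⟨p²⟩ = −ħ² ∫ Ψ*·Ψ'' dx / ∫|Ψ|² dx.
d²/dx² sin(jπx/L) = −(jπ/L)²·sin(jπx/L); on 0 ≤ x ≤ L, ∫sin²(jπx/L) dx = L/2 and ∫sin(jπx/L)·sin(lπx/L) dx = 0 for j ≠ l, so only diagonal terms survive in ∫|Ψ|² and ∫Ψ·Ψ″; ∫Ψ·Ψ′ dx = [Ψ²/2] between the walls = 0.
State is unnormalized: ∫|Ψ|² dx = 16.893, and ∫Ψ*·(−ħ² Ψ'') dx = 97.059, so ⟨p²⟩ = 97.059 / 16.893.
⟨p²⟩ = 5.7456.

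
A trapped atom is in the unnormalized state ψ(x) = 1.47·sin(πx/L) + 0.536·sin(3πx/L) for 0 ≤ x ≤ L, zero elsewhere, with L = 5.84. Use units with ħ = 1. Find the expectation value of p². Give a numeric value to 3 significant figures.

0.561

p² ψ = −ħ² d²ψ/dx²; ⟨p²⟩ = −ħ² ∫ ψ*·ψ'' dx / ∫|ψ|² dx.
d²/dx² sin(jπx/L) = −(jπ/L)²·sin(jπx/L); on 0 ≤ x ≤ L, ∫sin²(jπx/L) dx = L/2 and ∫sin(jπx/L)·sin(lπx/L) dx = 0 for j ≠ l, so only diagonal terms survive in ∫|ψ|² and ∫ψ·ψ″; ∫ψ·ψ′ dx = [ψ²/2] between the walls = 0.
State is unnormalized: ∫|ψ|² dx = 7.1487, and ∫ψ*·(−ħ² ψ'') dx = 4.0108, so ⟨p²⟩ = 4.0108 / 7.1487.
⟨p²⟩ = 0.56106.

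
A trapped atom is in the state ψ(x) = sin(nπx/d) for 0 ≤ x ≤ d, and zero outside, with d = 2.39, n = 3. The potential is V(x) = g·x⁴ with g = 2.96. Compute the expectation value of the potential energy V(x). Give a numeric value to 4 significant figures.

⟨V⟩ = ∫ V(x)·|ψ|² dx / ∫|ψ|² dx.
With sin²θ = (1 − cos2θ)/2 on 0 ≤ x ≤ d: ∫sin²(nπx/d) dx = d/2, ∫x·sin²(nπx/d) dx = d²/4, ∫x²·sin²(nπx/d) dx = d³·(1/6 − 1/(4n²π²)); higher powers xᵏ the same way, integrating xᵏ·cos(2nπx/d) by parts.
State is unnormalized: ∫|ψ|² dx = 1.1950, and ∫ψ*·V(x)·ψ dx = 21.805, so ⟨V⟩ = 21.805 / 1.1950.
⟨V⟩ = 18.247.

18.25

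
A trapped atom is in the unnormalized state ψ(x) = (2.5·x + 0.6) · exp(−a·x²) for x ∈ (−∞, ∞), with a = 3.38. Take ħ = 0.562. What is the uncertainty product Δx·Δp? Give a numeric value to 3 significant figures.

0.437

Δx = √(⟨x²⟩−⟨x⟩²), Δp = √(⟨p²⟩−⟨p⟩²).
Expand each integrand as polynomial × e^(−2ax²) and use ∫x^(2j)·e^(−2ax²) dx = (2j−1)!!/(4a)^j · √(π/(2a)), odd powers → 0; here √(π/(2a)) = 0.68171. Differentiate with the product rule, d/dx e^(−ax²) = −2ax·e^(−ax²).
Normalization: ∫|ψ|² dx = 0.56056.
⟨x⟩ = 0.26985, ⟨x²⟩ = 0.15713 ⇒ Δx = 0.29036.
⟨p⟩ = 0.0000, ⟨p²⟩ = 2.2679 ⇒ Δp = 1.5060.
Δx·Δp = 0.43727.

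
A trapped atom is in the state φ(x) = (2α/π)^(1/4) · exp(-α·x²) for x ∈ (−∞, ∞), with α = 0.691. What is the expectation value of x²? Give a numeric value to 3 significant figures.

⟨x²⟩ = ∫ x²·|φ|² dx (integrals over the domain).
Gaussian moments: ∫x^(2j)·e^(−2αx²) dx = (2j−1)!!/(4α)^j · √(π/(2α)), odd powers integrate to 0; here √(π/(2α)) = 1.5077.
⟨x²⟩ = 0.36179.

0.362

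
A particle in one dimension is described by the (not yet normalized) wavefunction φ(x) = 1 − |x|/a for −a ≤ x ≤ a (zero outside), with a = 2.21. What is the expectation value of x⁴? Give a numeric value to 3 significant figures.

0.682

⟨x⁴⟩ = ∫ x⁴·|φ|² dx / ∫|φ|² dx (integrals over the domain).
φ is even, so ∫ over [−a, a] = 2∫₀ᵃ with φ = 1 − x/a there: ∫₀ᵃ (1 − x/a)² dx = a/3, ∫₀ᵃ x²(1 − x/a)² dx = a³/30, ∫₀ᵃ x⁴(1 − x/a)² dx = a⁵/105.
State is unnormalized: ∫|φ|² dx = 1.4733, and ∫φ*·x⁴·φ dx = 1.0042, so ⟨x⁴⟩ = 1.0042 / 1.4733.
⟨x⁴⟩ = 0.68156.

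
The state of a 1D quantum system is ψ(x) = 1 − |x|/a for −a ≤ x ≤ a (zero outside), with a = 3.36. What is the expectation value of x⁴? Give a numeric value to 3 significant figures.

⟨x⁴⟩ = ∫ x⁴·|ψ|² dx / ∫|ψ|² dx (integrals over the domain).
ψ is even, so ∫ over [−a, a] = 2∫₀ᵃ with ψ = 1 − x/a there: ∫₀ᵃ (1 − x/a)² dx = a/3, ∫₀ᵃ x²(1 − x/a)² dx = a³/30, ∫₀ᵃ x⁴(1 − x/a)² dx = a⁵/105.
State is unnormalized: ∫|ψ|² dx = 2.2400, and ∫ψ*·x⁴·ψ dx = 8.1571, so ⟨x⁴⟩ = 8.1571 / 2.2400.
⟨x⁴⟩ = 3.6416.

3.64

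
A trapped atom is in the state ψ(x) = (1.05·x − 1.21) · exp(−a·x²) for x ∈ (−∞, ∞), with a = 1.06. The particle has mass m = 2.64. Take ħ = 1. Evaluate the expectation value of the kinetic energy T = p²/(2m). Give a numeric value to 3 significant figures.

T = −(ħ²/2m) d²/dx², so ⟨T⟩ = −(ħ²/2m) ∫ ψ*·ψ'' dx / ∫|ψ|² dx; with m = 2.64.
Expand each integrand as polynomial × e^(−2ax²) and use ∫x^(2j)·e^(−2ax²) dx = (2j−1)!!/(4a)^j · √(π/(2a)), odd powers → 0; here √(π/(2a)) = 1.2173. Differentiate with the product rule, d/dx e^(−ax²) = −2ax·e^(−ax²).
State is unnormalized: ∫|ψ|² dx = 2.0988, and ∫ψ*·(−ħ²/2m · ψ'') dx = 0.54845, so ⟨T⟩ = 0.54845 / 2.0988.
⟨T⟩ = 0.26131.

0.261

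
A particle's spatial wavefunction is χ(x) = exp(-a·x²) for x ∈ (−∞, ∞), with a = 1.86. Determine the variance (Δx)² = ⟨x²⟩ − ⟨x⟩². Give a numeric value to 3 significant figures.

0.134

Compute ⟨x⟩ and ⟨x²⟩ separately, then (Δx)² = ⟨x²⟩ − ⟨x⟩².
Gaussian moments: ∫x^(2j)·e^(−2ax²) dx = (2j−1)!!/(4a)^j · √(π/(2a)), odd powers integrate to 0; here √(π/(2a)) = 0.91897.
Normalization: ∫|χ|² dx = 0.91897.
⟨x⟩ = 0.0000 and ⟨x²⟩ = 0.13441.
(Δx)² = 0.13441 − (0.0000)² = 0.13441.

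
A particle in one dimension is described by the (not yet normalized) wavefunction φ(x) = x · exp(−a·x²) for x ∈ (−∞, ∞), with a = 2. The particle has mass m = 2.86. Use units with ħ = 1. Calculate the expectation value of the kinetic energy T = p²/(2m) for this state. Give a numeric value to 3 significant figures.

1.05

T = −(ħ²/2m) d²/dx², so ⟨T⟩ = −(ħ²/2m) ∫ φ*·φ'' dx / ∫|φ|² dx; with m = 2.86.
Expand each integrand as polynomial × e^(−2ax²) and use ∫x^(2j)·e^(−2ax²) dx = (2j−1)!!/(4a)^j · √(π/(2a)), odd powers → 0; here √(π/(2a)) = 0.88623. Differentiate with the product rule, d/dx e^(−ax²) = −2ax·e^(−ax²).
State is unnormalized: ∫|φ|² dx = 0.11078, and ∫φ*·(−ħ²/2m · φ'') dx = 0.11620, so ⟨T⟩ = 0.11620 / 0.11078.
⟨T⟩ = 1.0490.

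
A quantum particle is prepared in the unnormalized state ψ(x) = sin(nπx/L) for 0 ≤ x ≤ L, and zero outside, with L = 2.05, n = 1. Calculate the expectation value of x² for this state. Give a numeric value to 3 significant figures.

⟨x²⟩ = ∫ x²·|ψ|² dx / ∫|ψ|² dx (integrals over the domain).
With sin²θ = (1 − cos2θ)/2 on 0 ≤ x ≤ L: ∫sin²(nπx/L) dx = L/2, ∫x·sin²(nπx/L) dx = L²/4, ∫x²·sin²(nπx/L) dx = L³·(1/6 − 1/(4n²π²)); higher powers xᵏ the same way, integrating xᵏ·cos(2nπx/L) by parts.
State is unnormalized: ∫|ψ|² dx = 1.0250, and ∫ψ*·x²·ψ dx = 1.2176, so ⟨x²⟩ = 1.2176 / 1.0250.
⟨x²⟩ = 1.1879.

1.19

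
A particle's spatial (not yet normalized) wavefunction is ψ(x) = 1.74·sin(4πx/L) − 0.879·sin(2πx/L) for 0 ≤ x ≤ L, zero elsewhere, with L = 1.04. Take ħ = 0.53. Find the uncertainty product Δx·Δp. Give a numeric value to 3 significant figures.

1.26

Δx = √(⟨x²⟩−⟨x⟩²), Δp = √(⟨p²⟩−⟨p⟩²).
On 0 ≤ x ≤ L (j ≠ l): ∫sin²(jπx/L) dx = L/2, ∫sin(jπx/L)·sin(lπx/L) dx = 0; diagonal moments ∫x·sin²(jπx/L) dx = L²/4, ∫x²·sin²(jπx/L) dx = L³·(1/6 − 1/(4j²π²)); cross terms ∫x·sin(jπx/L)·sin(lπx/L) dx = 0 for j + l even and −4jlL²/(π²(j² − l²)²) for j + l odd, ∫x²·sin(jπx/L)·sin(lπx/L) dx = (−1)^(j+l)·4jlL³/(π²(j² − l²)²); higher powers the same way via product-to-sum and parts. d²/dx² sin(jπx/L) = −(jπ/L)²·sin(jπx/L); on 0 ≤ x ≤ L, ∫sin²(jπx/L) dx = L/2 and ∫sin(jπx/L)·sin(lπx/L) dx = 0 for j ≠ l, so only diagonal terms survive in ∫|ψ|² and ∫ψ·ψ″; ∫ψ·ψ′ dx = [ψ²/2] between the walls = 0.
Normalization: ∫|ψ|² dx = 1.9761.
⟨x⟩ = 0.52000, ⟨x²⟩ = 0.31581 ⇒ Δx = 0.21311.
⟨p⟩ = 0.0000, ⟨p²⟩ = 34.758 ⇒ Δp = 5.8956.
Δx·Δp = 1.2564.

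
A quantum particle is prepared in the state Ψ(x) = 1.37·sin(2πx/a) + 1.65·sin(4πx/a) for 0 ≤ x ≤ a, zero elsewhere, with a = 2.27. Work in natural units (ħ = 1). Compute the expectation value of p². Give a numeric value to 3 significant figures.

p² Ψ = −ħ² d²Ψ/dx²; ⟨p²⟩ = −ħ² ∫ Ψ*·Ψ'' dx / ∫|Ψ|² dx.
d²/dx² sin(jπx/a) = −(jπ/a)²·sin(jπx/a); on 0 ≤ x ≤ a, ∫sin²(jπx/a) dx = a/2 and ∫sin(jπx/a)·sin(lπx/a) dx = 0 for j ≠ l, so only diagonal terms survive in ∫|Ψ|² and ∫Ψ·Ψ″; ∫Ψ·Ψ′ dx = [Ψ²/2] between the walls = 0.
State is unnormalized: ∫|Ψ|² dx = 5.2203, and ∫Ψ*·(−ħ² Ψ'') dx = 111.02, so ⟨p²⟩ = 111.02 / 5.2203.
⟨p²⟩ = 21.266.

21.3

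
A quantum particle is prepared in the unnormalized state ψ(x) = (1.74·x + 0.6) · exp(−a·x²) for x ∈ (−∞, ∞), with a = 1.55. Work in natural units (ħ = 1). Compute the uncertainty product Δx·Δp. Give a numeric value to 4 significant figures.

Δx = √(⟨x²⟩−⟨x⟩²), Δp = √(⟨p²⟩−⟨p⟩²).
Expand each integrand as polynomial × e^(−2ax²) and use ∫x^(2j)·e^(−2ax²) dx = (2j−1)!!/(4a)^j · √(π/(2a)), odd powers → 0; here √(π/(2a)) = 1.0067. Differentiate with the product rule, d/dx e^(−ax²) = −2ax·e^(−ax²).
Normalization: ∫|ψ|² dx = 0.85399.
⟨x⟩ = 0.39699, ⟨x²⟩ = 0.34698 ⇒ Δx = 0.43518.
⟨p⟩ = 0.0000, ⟨p²⟩ = 3.3345 ⇒ Δp = 1.8261.
Δx·Δp = 0.79465.

0.7947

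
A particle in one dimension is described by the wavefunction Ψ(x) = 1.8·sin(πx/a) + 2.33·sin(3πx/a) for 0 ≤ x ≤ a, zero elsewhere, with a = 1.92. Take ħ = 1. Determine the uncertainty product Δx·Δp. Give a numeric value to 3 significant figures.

Δx = √(⟨x²⟩−⟨x⟩²), Δp = √(⟨p²⟩−⟨p⟩²).
On 0 ≤ x ≤ a (j ≠ l): ∫sin²(jπx/a) dx = a/2, ∫sin(jπx/a)·sin(lπx/a) dx = 0; diagonal moments ∫x·sin²(jπx/a) dx = a²/4, ∫x²·sin²(jπx/a) dx = a³·(1/6 − 1/(4j²π²)); cross terms ∫x·sin(jπx/a)·sin(lπx/a) dx = 0 for j + l even and −4jla²/(π²(j² − l²)²) for j + l odd, ∫x²·sin(jπx/a)·sin(lπx/a) dx = (−1)^(j+l)·4jla³/(π²(j² − l²)²); higher powers the same way via product-to-sum and parts. d²/dx² sin(jπx/a) = −(jπ/a)²·sin(jπx/a); on 0 ≤ x ≤ a, ∫sin²(jπx/a) dx = a/2 and ∫sin(jπx/a)·sin(lπx/a) dx = 0 for j ≠ l, so only diagonal terms survive in ∫|Ψ|² and ∫Ψ·Ψ″; ∫Ψ·Ψ′ dx = [Ψ²/2] between the walls = 0.
Normalization: ∫|Ψ|² dx = 8.3221.
⟨x⟩ = 0.96000, ⟨x²⟩ = 1.2815 ⇒ Δx = 0.59994.
⟨p⟩ = 0.0000, ⟨p²⟩ = 16.091 ⇒ Δp = 4.0113.
Δx·Δp = 2.4066.

2.41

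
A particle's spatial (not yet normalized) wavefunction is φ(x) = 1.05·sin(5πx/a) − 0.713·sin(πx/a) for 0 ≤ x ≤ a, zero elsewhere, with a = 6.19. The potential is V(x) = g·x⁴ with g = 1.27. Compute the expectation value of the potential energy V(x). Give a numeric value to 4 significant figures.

⟨V⟩ = ∫ V(x)·|φ|² dx / ∫|φ|² dx.
On 0 ≤ x ≤ a (j ≠ l): ∫sin²(jπx/a) dx = a/2, ∫sin(jπx/a)·sin(lπx/a) dx = 0; diagonal moments ∫x·sin²(jπx/a) dx = a²/4, ∫x²·sin²(jπx/a) dx = a³·(1/6 − 1/(4j²π²)); cross terms ∫x·sin(jπx/a)·sin(lπx/a) dx = 0 for j + l even and −4jla²/(π²(j² − l²)²) for j + l odd, ∫x²·sin(jπx/a)·sin(lπx/a) dx = (−1)^(j+l)·4jla³/(π²(j² − l²)²); higher powers the same way via product-to-sum and parts.
State is unnormalized: ∫|φ|² dx = 4.9856, and ∫φ*·V(x)·φ dx = 1466.6, so ⟨V⟩ = 1466.6 / 4.9856.
⟨V⟩ = 294.16.

294.2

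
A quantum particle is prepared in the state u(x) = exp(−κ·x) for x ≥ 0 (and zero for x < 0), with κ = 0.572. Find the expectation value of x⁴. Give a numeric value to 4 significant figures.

⟨x⁴⟩ = ∫ x⁴·|u|² dx / ∫|u|² dx (integrals over the domain).
Every integrand reduces to terms xʲ·e^(−2κx) on [0, ∞); use ∫₀^∞ xʲ·e^(−2κx) dx = j!/(2κ)^(j+1).
State is unnormalized: ∫|u|² dx = 0.87413, and ∫u*·x⁴·u dx = 12.248, so ⟨x⁴⟩ = 12.248 / 0.87413.
⟨x⁴⟩ = 14.012.

14.01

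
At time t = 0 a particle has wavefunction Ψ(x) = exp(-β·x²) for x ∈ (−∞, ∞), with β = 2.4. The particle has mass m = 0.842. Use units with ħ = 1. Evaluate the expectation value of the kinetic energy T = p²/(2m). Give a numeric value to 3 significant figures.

T = −(ħ²/2m) d²/dx², so ⟨T⟩ = −(ħ²/2m) ∫ Ψ*·Ψ'' dx / ∫|Ψ|² dx; with m = 0.842.
Gaussian moments: ∫x^(2j)·e^(−2βx²) dx = (2j−1)!!/(4β)^j · √(π/(2β)), odd powers integrate to 0; here √(π/(2β)) = 0.80901. Derivatives: d/dx e^(−βx²) = −2βx·e^(−βx²), d²/dx² e^(−βx²) = (4β²x² − 2β)·e^(−βx²).
State is unnormalized: ∫|Ψ|² dx = 0.80901, and ∫Ψ*·(−ħ²/2m · Ψ'') dx = 1.1530, so ⟨T⟩ = 1.1530 / 0.80901.
⟨T⟩ = 1.4252.

1.43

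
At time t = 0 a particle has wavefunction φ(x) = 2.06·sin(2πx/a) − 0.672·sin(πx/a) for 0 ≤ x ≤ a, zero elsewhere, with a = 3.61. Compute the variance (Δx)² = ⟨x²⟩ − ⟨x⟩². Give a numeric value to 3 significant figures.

Compute ⟨x⟩ and ⟨x²⟩ separately, then (Δx)² = ⟨x²⟩ − ⟨x⟩².
On 0 ≤ x ≤ a (j ≠ l): ∫sin²(jπx/a) dx = a/2, ∫sin(jπx/a)·sin(lπx/a) dx = 0; diagonal moments ∫x·sin²(jπx/a) dx = a²/4, ∫x²·sin²(jπx/a) dx = a³·(1/6 − 1/(4j²π²)); cross terms ∫x·sin(jπx/a)·sin(lπx/a) dx = 0 for j + l even and −4jla²/(π²(j² − l²)²) for j + l odd, ∫x²·sin(jπx/a)·sin(lπx/a) dx = (−1)^(j+l)·4jla³/(π²(j² − l²)²); higher powers the same way via product-to-sum and parts.
Normalization: ∫|φ|² dx = 8.4748.
⟨x⟩ = 2.1884 and ⟨x²⟩ = 5.5156.
(Δx)² = 5.5156 − (2.1884)² = 0.72630.

0.726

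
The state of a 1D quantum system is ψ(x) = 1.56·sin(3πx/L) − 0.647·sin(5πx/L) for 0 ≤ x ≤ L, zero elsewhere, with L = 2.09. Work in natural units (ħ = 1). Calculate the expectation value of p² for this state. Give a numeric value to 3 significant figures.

p² ψ = −ħ² d²ψ/dx²; ⟨p²⟩ = −ħ² ∫ ψ*·ψ'' dx / ∫|ψ|² dx.
d²/dx² sin(jπx/L) = −(jπ/L)²·sin(jπx/L); on 0 ≤ x ≤ L, ∫sin²(jπx/L) dx = L/2 and ∫sin(jπx/L)·sin(lπx/L) dx = 0 for j ≠ l, so only diagonal terms survive in ∫|ψ|² and ∫ψ·ψ″; ∫ψ·ψ′ dx = [ψ²/2] between the walls = 0.
State is unnormalized: ∫|ψ|² dx = 2.9806, and ∫ψ*·(−ħ² ψ'') dx = 76.425, so ⟨p²⟩ = 76.425 / 2.9806.
⟨p²⟩ = 25.641.

25.6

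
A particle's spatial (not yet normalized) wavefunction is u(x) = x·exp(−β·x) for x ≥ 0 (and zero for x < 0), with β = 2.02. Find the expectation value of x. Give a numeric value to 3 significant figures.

⟨x⟩ = ∫ x·|u|² dx / ∫|u|² dx (integrals over the domain).
Every integrand reduces to terms xʲ·e^(−2βx) on [0, ∞); use ∫₀^∞ xʲ·e^(−2βx) dx = j!/(2β)^(j+1).
State is unnormalized: ∫|u|² dx = 0.030331, and ∫u*·x·u dx = 0.022523, so ⟨x⟩ = 0.022523 / 0.030331.
⟨x⟩ = 0.74257.

0.743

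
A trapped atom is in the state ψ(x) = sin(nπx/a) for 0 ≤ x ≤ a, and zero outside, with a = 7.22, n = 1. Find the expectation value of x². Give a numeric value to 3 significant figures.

14.7

⟨x²⟩ = ∫ x²·|ψ|² dx / ∫|ψ|² dx (integrals over the domain).
With sin²θ = (1 − cos2θ)/2 on 0 ≤ x ≤ a: ∫sin²(nπx/a) dx = a/2, ∫x·sin²(nπx/a) dx = a²/4, ∫x²·sin²(nπx/a) dx = a³·(1/6 − 1/(4n²π²)); higher powers xᵏ the same way, integrating xᵏ·cos(2nπx/a) by parts.
State is unnormalized: ∫|ψ|² dx = 3.6100, and ∫ψ*·x²·ψ dx = 53.194, so ⟨x²⟩ = 53.194 / 3.6100.
⟨x²⟩ = 14.735.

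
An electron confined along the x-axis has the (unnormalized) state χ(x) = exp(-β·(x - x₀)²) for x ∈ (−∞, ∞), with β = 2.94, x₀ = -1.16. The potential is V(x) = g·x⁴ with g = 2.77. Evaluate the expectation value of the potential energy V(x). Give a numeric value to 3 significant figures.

6.98

⟨V⟩ = ∫ V(x)·|χ|² dx / ∫|χ|² dx.
Gaussian moments (u = x − x₀): ∫u^(2j)·e^(−2βu²) du = (2j−1)!!/(4β)^j · √(π/(2β)), odd powers integrate to 0; here √(π/(2β)) = 0.73095.
State is unnormalized: ∫|χ|² dx = 0.73095, and ∫χ*·V(x)·χ dx = 5.1000, so ⟨V⟩ = 5.1000 / 0.73095.
⟨V⟩ = 6.9772.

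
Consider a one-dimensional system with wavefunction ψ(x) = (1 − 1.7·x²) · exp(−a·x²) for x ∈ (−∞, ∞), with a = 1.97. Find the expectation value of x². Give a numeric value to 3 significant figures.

0.0723

⟨x²⟩ = ∫ x²·|ψ|² dx / ∫|ψ|² dx (integrals over the domain).
Expand each integrand as polynomial × e^(−2ax²) and use ∫x^(2j)·e^(−2ax²) dx = (2j−1)!!/(4a)^j · √(π/(2a)), odd powers → 0; here √(π/(2a)) = 0.89295.
State is unnormalized: ∫|ψ|² dx = 0.63235, and ∫ψ*·x²·ψ dx = 0.045748, so ⟨x²⟩ = 0.045748 / 0.63235.
⟨x²⟩ = 0.072347.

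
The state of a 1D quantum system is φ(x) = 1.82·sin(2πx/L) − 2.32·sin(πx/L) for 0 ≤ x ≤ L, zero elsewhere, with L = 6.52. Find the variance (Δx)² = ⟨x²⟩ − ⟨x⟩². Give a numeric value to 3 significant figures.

0.703

Compute ⟨x⟩ and ⟨x²⟩ separately, then (Δx)² = ⟨x²⟩ − ⟨x⟩².
On 0 ≤ x ≤ L (j ≠ l): ∫sin²(jπx/L) dx = L/2, ∫sin(jπx/L)·sin(lπx/L) dx = 0; diagonal moments ∫x·sin²(jπx/L) dx = L²/4, ∫x²·sin²(jπx/L) dx = L³·(1/6 − 1/(4j²π²)); cross terms ∫x·sin(jπx/L)·sin(lπx/L) dx = 0 for j + l even and −4jlL²/(π²(j² − l²)²) for j + l odd, ∫x²·sin(jπx/L)·sin(lπx/L) dx = (−1)^(j+l)·4jlL³/(π²(j² − l²)²); higher powers the same way via product-to-sum and parts.
Normalization: ∫|φ|² dx = 28.345.
⟨x⟩ = 4.4007 and ⟨x²⟩ = 20.069.
(Δx)² = 20.069 − (4.4007)² = 0.70317.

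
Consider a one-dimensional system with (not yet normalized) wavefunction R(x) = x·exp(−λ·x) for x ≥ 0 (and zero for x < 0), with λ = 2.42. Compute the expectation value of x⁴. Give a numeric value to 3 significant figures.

0.656

⟨x⁴⟩ = ∫ x⁴·|R|² dx / ∫|R|² dx (integrals over the domain).
Every integrand reduces to terms xʲ·e^(−2λx) on [0, ∞); use ∫₀^∞ xʲ·e^(−2λx) dx = j!/(2λ)^(j+1).
State is unnormalized: ∫|R|² dx = 0.017640, and ∫R*·x⁴·R dx = 0.011572, so ⟨x⁴⟩ = 0.011572 / 0.017640.
⟨x⁴⟩ = 0.65603.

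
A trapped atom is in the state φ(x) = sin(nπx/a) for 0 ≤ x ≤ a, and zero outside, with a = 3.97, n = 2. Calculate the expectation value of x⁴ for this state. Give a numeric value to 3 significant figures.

43.6

⟨x⁴⟩ = ∫ x⁴·|φ|² dx / ∫|φ|² dx (integrals over the domain).
With sin²θ = (1 − cos2θ)/2 on 0 ≤ x ≤ a: ∫sin²(nπx/a) dx = a/2, ∫x·sin²(nπx/a) dx = a²/4, ∫x²·sin²(nπx/a) dx = a³·(1/6 − 1/(4n²π²)); higher powers xᵏ the same way, integrating xᵏ·cos(2nπx/a) by parts.
State is unnormalized: ∫|φ|² dx = 1.9850, and ∫φ*·x⁴·φ dx = 86.602, so ⟨x⁴⟩ = 86.602 / 1.9850.
⟨x⁴⟩ = 43.628.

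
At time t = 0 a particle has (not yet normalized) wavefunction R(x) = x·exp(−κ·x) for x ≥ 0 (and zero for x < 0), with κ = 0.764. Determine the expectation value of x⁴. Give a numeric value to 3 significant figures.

⟨x⁴⟩ = ∫ x⁴·|R|² dx / ∫|R|² dx (integrals over the domain).
Every integrand reduces to terms xʲ·e^(−2κx) on [0, ∞); use ∫₀^∞ xʲ·e^(−2κx) dx = j!/(2κ)^(j+1).
State is unnormalized: ∫|R|² dx = 0.56061, and ∫R*·x⁴·R dx = 37.023, so ⟨x⁴⟩ = 37.023 / 0.56061.
⟨x⁴⟩ = 66.040.

66.0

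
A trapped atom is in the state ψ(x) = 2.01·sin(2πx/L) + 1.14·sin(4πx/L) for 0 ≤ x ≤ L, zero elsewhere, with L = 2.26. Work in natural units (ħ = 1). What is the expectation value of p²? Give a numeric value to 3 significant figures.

13.4

p² ψ = −ħ² d²ψ/dx²; ⟨p²⟩ = −ħ² ∫ ψ*·ψ'' dx / ∫|ψ|² dx.
d²/dx² sin(jπx/L) = −(jπ/L)²·sin(jπx/L); on 0 ≤ x ≤ L, ∫sin²(jπx/L) dx = L/2 and ∫sin(jπx/L)·sin(lπx/L) dx = 0 for j ≠ l, so only diagonal terms survive in ∫|ψ|² and ∫ψ·ψ″; ∫ψ·ψ′ dx = [ψ²/2] between the walls = 0.
State is unnormalized: ∫|ψ|² dx = 6.0339, and ∫ψ*·(−ħ² ψ'') dx = 80.691, so ⟨p²⟩ = 80.691 / 6.0339.
⟨p²⟩ = 13.373.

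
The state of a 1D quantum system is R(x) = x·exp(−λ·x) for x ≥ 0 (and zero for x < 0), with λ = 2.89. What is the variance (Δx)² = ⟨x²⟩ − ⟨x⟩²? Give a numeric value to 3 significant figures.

0.0898

Compute ⟨x⟩ and ⟨x²⟩ separately, then (Δx)² = ⟨x²⟩ − ⟨x⟩².
Every integrand reduces to terms xʲ·e^(−2λx) on [0, ∞); use ∫₀^∞ xʲ·e^(−2λx) dx = j!/(2λ)^(j+1).
Normalization: ∫|R|² dx = 0.010357.
⟨x⟩ = 0.51903 and ⟨x²⟩ = 0.35919.
(Δx)² = 0.35919 − (0.51903)² = 0.089798.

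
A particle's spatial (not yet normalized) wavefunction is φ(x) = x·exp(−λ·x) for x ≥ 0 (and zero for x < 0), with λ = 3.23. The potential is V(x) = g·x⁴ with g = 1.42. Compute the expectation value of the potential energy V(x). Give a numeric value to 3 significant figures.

0.294

⟨V⟩ = ∫ V(x)·|φ|² dx / ∫|φ|² dx.
Every integrand reduces to terms xʲ·e^(−2λx) on [0, ∞); use ∫₀^∞ xʲ·e^(−2λx) dx = j!/(2λ)^(j+1).
State is unnormalized: ∫|φ|² dx = 0.0074188, and ∫φ*·V(x)·φ dx = 0.0021777, so ⟨V⟩ = 0.0021777 / 0.0074188.
⟨V⟩ = 0.29354.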